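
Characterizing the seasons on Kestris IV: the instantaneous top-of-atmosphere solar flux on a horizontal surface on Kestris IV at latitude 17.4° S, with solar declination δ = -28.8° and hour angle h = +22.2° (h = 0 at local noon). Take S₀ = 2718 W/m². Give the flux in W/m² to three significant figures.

2.50e+03 W/m²

cos θ_z = sin φ sin δ + cos φ cos δ cos h = 0.144064 + 0.774220 = 0.918284.
Flux = S₀ · cos θ_z = 2718 × 0.918284 = 2496 W/m².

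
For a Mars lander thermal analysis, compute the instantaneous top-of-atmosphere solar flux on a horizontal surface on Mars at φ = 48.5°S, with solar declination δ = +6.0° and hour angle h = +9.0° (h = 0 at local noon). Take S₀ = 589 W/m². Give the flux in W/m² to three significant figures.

cos θ_z = sin φ sin δ + cos φ cos δ cos h = -0.078287 + 0.650877 = 0.572590.
Flux = S₀ · cos θ_z = 589 × 0.572590 = 337.3 W/m².

337 W/m²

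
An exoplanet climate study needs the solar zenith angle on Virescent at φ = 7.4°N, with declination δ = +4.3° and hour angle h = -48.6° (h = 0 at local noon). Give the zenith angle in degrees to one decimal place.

θ_z = 48.4°

cos θ_z = sin φ sin δ + cos φ cos δ cos h = 0.009657 + 0.653958 = 0.663615.
θ_z = arccos(0.663615) = 48.4°.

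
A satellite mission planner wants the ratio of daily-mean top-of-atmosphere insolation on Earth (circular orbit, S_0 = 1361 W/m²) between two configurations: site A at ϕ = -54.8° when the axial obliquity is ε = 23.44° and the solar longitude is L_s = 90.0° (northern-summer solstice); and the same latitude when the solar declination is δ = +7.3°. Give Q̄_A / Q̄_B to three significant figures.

Q̄_A / Q̄_B ≈ 0.291

— Configuration A (ϕ=-54.8°):
Solar declination: sin δ = sin ε · sin L_s = sin 23.44° × sin 90.0° = 0.39779, so δ = +23.440°.
cos h₀ = −tan(-54.8°) tan(+23.440°) = 0.6146, h₀ = 0.9089 rad.
Bracket: h₀ sin ϕ sin δ + cos ϕ cos δ sin h₀ = 0.9089×-0.81714×0.39779 + 0.57643×0.91748×0.78882 = -0.295438 + 0.417178 = 0.121740.
Q̄ = (S_0/π) × [bracket] = (1361/π) × 0.121740 = 52.740 W/m².
— Configuration B (ϕ=-54.8°):
cos h₀ = −tan(-54.8°) tan(+7.300°) = 0.1816, h₀ = 1.3882 rad.
Bracket: h₀ sin ϕ sin δ + cos ϕ cos δ sin h₀ = 1.3882×-0.81714×0.12706 + 0.57643×0.99189×0.98337 = -0.144131 + 0.562247 = 0.418116.
Q̄ = (S_0/π) × [bracket] = (1361/π) × 0.418116 = 181.14 W/m².
Ratio Q̄_A / Q̄_B = 52.740 / 181.14 = 0.2912.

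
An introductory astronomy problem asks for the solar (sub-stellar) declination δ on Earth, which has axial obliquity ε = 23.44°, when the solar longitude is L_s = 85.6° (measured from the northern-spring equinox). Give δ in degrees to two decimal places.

δ = +23.37°

sin δ = sin ε · sin L_s = sin 23.44° × sin 85.6° = 0.396616.
δ = arcsin(0.396616) = +23.37°.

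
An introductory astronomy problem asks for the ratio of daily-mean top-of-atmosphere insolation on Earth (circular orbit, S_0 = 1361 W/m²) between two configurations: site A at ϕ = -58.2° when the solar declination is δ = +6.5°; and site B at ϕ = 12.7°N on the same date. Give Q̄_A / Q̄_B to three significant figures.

— Configuration A (ϕ=-58.2°):
cos h₀ = −tan(-58.2°) tan(+6.500°) = 0.1838, h₀ = 1.3860 rad.
Bracket: h₀ sin ϕ sin δ + cos ϕ cos δ sin h₀ = 1.3860×-0.84989×0.11320 + 0.52696×0.99357×0.98297 = -0.133344 + 0.514655 = 0.381311.
Q̄ = (S_0/π) × [bracket] = (1361/π) × 0.381311 = 165.19 W/m².
— Configuration B (ϕ=+12.7°):
cos h₀ = −tan(+12.7°) tan(+6.500°) = -0.0257, h₀ = 1.5965 rad.
Bracket: h₀ sin ϕ sin δ + cos ϕ cos δ sin h₀ = 1.5965×0.21985×0.11320 + 0.97553×0.99357×0.99967 = 0.039732 + 0.968937 = 1.008669.
Q̄ = (S_0/π) × [bracket] = (1361/π) × 1.008669 = 436.98 W/m².
Ratio Q̄_A / Q̄_B = 165.19 / 436.98 = 0.3780.

Q̄_A / Q̄_B ≈ 0.378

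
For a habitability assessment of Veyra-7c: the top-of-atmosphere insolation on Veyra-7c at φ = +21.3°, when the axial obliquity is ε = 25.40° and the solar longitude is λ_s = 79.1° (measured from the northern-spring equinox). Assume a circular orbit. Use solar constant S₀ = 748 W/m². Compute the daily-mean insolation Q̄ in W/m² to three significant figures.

Solar declination: sin δ = sin ε · sin λ_s = sin 25.40° × sin 79.1° = 0.42120, so δ = +24.910°.
cos H₀ = −tan(+21.3°) tan(+24.910°) = -0.1811, H₀ = 1.7529 rad.
Bracket: H₀ sin φ sin δ + cos φ cos δ sin H₀ = 1.7529×0.36325×0.42120 + 0.93169×0.90697×0.98347 = 0.268195 + 0.831047 = 1.099242.
Q̄ = (S₀/π) × [bracket] = (748/π) × 1.099242 = 261.7 W/m².

Q̄ ≈ 262 W/m²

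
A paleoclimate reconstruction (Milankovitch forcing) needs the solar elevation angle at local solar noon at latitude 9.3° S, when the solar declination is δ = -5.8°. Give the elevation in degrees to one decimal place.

86.5°

At local noon the hour angle is zero, so the zenith angle equals |ϕ − δ| = |-9.3° − (-5.800°)| = 3.500°.
Elevation = 90° − 3.500° = 86.5°.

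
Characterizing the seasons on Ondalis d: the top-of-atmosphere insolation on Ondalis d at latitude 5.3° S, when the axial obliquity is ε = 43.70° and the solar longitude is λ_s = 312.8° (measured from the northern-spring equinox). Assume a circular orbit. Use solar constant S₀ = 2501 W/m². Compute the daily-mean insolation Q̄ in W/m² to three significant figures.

Q̄ ≈ 743 W/m²

Solar declination: sin δ = sin ε · sin λ_s = sin 43.70° × sin 312.8° = -0.50692, so δ = -30.459°.
cos H₀ = −tan(-5.3°) tan(-30.459°) = -0.0546, H₀ = 1.6254 rad.
Bracket: H₀ sin φ sin δ + cos φ cos δ sin H₀ = 1.6254×-0.09237×-0.50692 + 0.99572×0.86199×0.99851 = 0.076108 + 0.857022 = 0.933130.
Q̄ = (S₀/π) × [bracket] = (2501/π) × 0.933130 = 742.9 W/m².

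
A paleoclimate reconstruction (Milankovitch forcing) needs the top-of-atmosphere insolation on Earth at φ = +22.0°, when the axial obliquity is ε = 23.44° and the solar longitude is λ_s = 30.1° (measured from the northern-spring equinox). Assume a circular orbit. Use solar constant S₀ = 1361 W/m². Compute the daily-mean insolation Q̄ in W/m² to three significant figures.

Solar declination: sin δ = sin ε · sin λ_s = sin 23.44° × sin 30.1° = 0.19950, so δ = +11.507°.
cos H₀ = −tan(+22.0°) tan(+11.507°) = -0.0823, H₀ = 1.6531 rad.
Bracket: H₀ sin φ sin δ + cos φ cos δ sin H₀ = 1.6531×0.37461×0.19950 + 0.92718×0.97990×0.99661 = 0.123544 + 0.905464 = 1.029008.
Q̄ = (S₀/π) × [bracket] = (1361/π) × 1.029008 = 445.8 W/m².

Q̄ ≈ 446 W/m²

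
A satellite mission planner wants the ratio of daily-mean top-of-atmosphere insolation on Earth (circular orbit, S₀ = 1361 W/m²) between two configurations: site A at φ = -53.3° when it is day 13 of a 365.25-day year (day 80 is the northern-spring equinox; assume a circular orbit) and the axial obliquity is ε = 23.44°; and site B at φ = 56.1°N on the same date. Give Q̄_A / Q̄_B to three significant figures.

Q̄_A / Q̄_B ≈ 8.03

— Configuration A (φ=-53.3°):
Solar longitude: λ_s = 360° × (13 − 80)/365.25 = -66.037°, i.e. -66.037° + 360° = 293.963°.
sin δ = sin 23.44° × sin 293.963° = -0.36350, so δ = -21.315°.
cos H₀ = −tan(-53.3°) tan(-21.315°) = -0.5235, H₀ = 2.1217 rad.
Bracket: H₀ sin φ sin δ + cos φ cos δ sin H₀ = 2.1217×-0.80178×-0.36350 + 0.59763×0.93159×0.85203 = 0.618363 + 0.474364 = 1.092727.
Q̄ = (S₀/π) × [bracket] = (1361/π) × 1.092727 = 473.39 W/m².
— Configuration B (φ=+56.1°):
cos H₀ = −tan(+56.1°) tan(-21.315°) = 0.5807, H₀ = 0.9512 rad.
Bracket: H₀ sin φ sin δ + cos φ cos δ sin H₀ = 0.9512×0.83001×-0.36350 + 0.55775×0.93159×0.81414 = -0.286985 + 0.423023 = 0.136038.
Q̄ = (S₀/π) × [bracket] = (1361/π) × 0.136038 = 58.934 W/m².
Ratio Q̄_A / Q̄_B = 473.39 / 58.934 = 8.033.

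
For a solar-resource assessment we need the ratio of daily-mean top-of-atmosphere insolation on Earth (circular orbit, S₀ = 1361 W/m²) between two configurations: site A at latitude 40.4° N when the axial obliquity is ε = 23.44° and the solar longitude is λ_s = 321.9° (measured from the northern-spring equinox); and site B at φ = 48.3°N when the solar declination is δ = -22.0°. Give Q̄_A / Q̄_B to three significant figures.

Q̄_A / Q̄_B ≈ 2.09

— Configuration A (φ=+40.4°):
Solar declination: sin δ = sin ε · sin λ_s = sin 23.44° × sin 321.9° = -0.24545, so δ = -14.208°.
cos H₀ = −tan(+40.4°) tan(-14.208°) = 0.2155, H₀ = 1.3536 rad.
Bracket: H₀ sin φ sin δ + cos φ cos δ sin H₀ = 1.3536×0.64812×-0.24545 + 0.76154×0.96941×0.97651 = -0.215332 + 0.720903 = 0.505571.
Q̄ = (S₀/π) × [bracket] = (1361/π) × 0.505571 = 219.02 W/m².
— Configuration B (φ=+48.3°):
cos H₀ = −tan(+48.3°) tan(-22.000°) = 0.4535, H₀ = 1.1001 rad.
Bracket: H₀ sin φ sin δ + cos φ cos δ sin H₀ = 1.1001×0.74664×-0.37461 + 0.66523×0.92718×0.89127 = -0.307697 + 0.549725 = 0.242028.
Q̄ = (S₀/π) × [bracket] = (1361/π) × 0.242028 = 104.85 W/m².
Ratio Q̄_A / Q̄_B = 219.02 / 104.85 = 2.089.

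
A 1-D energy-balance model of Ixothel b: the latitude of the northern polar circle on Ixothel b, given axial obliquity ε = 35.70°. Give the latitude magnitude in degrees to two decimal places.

The polar circle is the lowest latitude that experiences at least one full rotation of continuous daylight at the northern-summer solstice; it lies at |ϕ| = 90° − ε = 90° − 35.70° = 54.30°.

54.30°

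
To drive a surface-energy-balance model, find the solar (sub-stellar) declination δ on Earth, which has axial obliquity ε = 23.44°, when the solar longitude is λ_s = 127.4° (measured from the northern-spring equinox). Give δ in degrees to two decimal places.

sin δ = sin ε · sin λ_s = sin 23.44° × sin 127.4° = 0.316009.
δ = arcsin(0.316009) = +18.42°.

δ = +18.42°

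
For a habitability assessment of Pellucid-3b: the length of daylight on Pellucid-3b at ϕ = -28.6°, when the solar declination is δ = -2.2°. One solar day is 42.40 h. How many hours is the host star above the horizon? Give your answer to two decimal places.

cos h₀ = −tan ϕ · tan δ = −tan(-28.6°) × tan(-2.200°) = -0.0209, so h₀ = 1.5917 rad = 91.20°.
Daylight = 2h₀/(2π) × 42.40 h = (1.5917/π) × 42.40 = 21.48 h.

21.48 h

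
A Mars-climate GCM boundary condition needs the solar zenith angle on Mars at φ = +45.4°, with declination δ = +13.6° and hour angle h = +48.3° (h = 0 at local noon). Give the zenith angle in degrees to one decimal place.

cos θ_z = sin φ sin δ + cos φ cos δ cos h = 0.167427 + 0.453997 = 0.621424.
θ_z = arccos(0.621424) = 51.6°.

θ_z = 51.6°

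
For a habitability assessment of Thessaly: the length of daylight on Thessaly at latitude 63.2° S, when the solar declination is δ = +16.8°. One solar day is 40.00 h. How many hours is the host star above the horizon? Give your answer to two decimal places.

cos H₀ = −tan φ · tan δ = −tan(-63.2°) × tan(+16.800°) = 0.5977, so H₀ = 0.9302 rad = 53.29°.
Daylight = 2H₀/(2π) × 40.00 h = (0.9302/π) × 40.00 = 11.84 h.

11.84 h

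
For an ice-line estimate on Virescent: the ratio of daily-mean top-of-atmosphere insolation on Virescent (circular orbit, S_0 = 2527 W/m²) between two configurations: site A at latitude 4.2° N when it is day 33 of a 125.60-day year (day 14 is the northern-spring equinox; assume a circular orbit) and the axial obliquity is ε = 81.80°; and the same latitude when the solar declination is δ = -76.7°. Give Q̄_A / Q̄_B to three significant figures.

Q̄_A / Q̄_B ≈ 5.34

— Configuration A (ϕ=+4.2°):
Solar longitude: L_s = 360° × (33 − 14)/125.60 = 54.459°.
sin δ = sin 81.80° × sin 54.459° = 0.80538, so δ = +53.647°.
cos h₀ = −tan(+4.2°) tan(+53.647°) = -0.0998, h₀ = 1.6707 rad.
Bracket: h₀ sin ϕ sin δ + cos ϕ cos δ sin h₀ = 1.6707×0.07324×0.80538 + 0.99731×0.59276×0.99501 = 0.098548 + 0.588216 = 0.686764.
Q̄ = (S_0/π) × [bracket] = (2527/π) × 0.686764 = 552.41 W/m².
— Configuration B (ϕ=+4.2°):
cos h₀ = −tan(+4.2°) tan(-76.700°) = 0.3107, h₀ = 1.2549 rad.
Bracket: h₀ sin ϕ sin δ + cos ϕ cos δ sin h₀ = 1.2549×0.07324×-0.97318 + 0.99731×0.23005×0.95052 = -0.089444 + 0.218079 = 0.128635.
Q̄ = (S_0/π) × [bracket] = (2527/π) × 0.128635 = 103.47 W/m².
Ratio Q̄_A / Q̄_B = 552.41 / 103.47 = 5.339.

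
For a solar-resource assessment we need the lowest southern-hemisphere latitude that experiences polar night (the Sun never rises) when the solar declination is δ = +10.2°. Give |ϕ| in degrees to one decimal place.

Polar night requires cos h₀ = −tan ϕ tan δ ≥ 1, i.e. tan ϕ tan δ ≤ −1.
The boundary is |tan ϕ| · |tan δ| = 1, so |ϕ| = 90° − |δ| = 90° − 10.2° = 79.8° in the southern hemisphere.

|ϕ| = 79.8°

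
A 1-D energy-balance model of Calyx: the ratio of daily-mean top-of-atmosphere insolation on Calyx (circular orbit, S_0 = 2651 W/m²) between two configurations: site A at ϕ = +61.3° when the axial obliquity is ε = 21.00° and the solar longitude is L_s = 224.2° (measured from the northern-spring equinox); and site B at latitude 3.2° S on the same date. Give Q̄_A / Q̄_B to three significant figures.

— Configuration A (ϕ=+61.3°):
Solar declination: sin δ = sin ε · sin L_s = sin 21.00° × sin 224.2° = -0.24984, so δ = -14.468°.
cos h₀ = −tan(+61.3°) tan(-14.468°) = 0.4713, h₀ = 1.0800 rad.
Bracket: h₀ sin ϕ sin δ + cos ϕ cos δ sin h₀ = 1.0800×0.87715×-0.24984 + 0.48022×0.96829×0.88198 = -0.236679 + 0.410114 = 0.173435.
Q̄ = (S_0/π) × [bracket] = (2651/π) × 0.173435 = 146.35 W/m².
— Configuration B (ϕ=-3.2°):
cos h₀ = −tan(-3.2°) tan(-14.468°) = -0.0144, h₀ = 1.5852 rad.
Bracket: h₀ sin ϕ sin δ + cos ϕ cos δ sin h₀ = 1.5852×-0.05582×-0.24984 + 0.99844×0.96829×0.99990 = 0.022107 + 0.966683 = 0.988790.
Q̄ = (S_0/π) × [bracket] = (2651/π) × 0.988790 = 834.38 W/m².
Ratio Q̄_A / Q̄_B = 146.35 / 834.38 = 0.1754.

Q̄_A / Q̄_B ≈ 0.175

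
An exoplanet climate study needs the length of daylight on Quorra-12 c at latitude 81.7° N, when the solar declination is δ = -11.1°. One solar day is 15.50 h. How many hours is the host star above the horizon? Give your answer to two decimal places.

0.00 h

cos h₀ = −tan ϕ · tan δ = 1.3448 ≥ 1, so the host star never rises (polar night) and h₀ = 0.
Daylight = 2h₀/(2π) × 15.50 h = (0.0000/π) × 15.50 = 0.00 h.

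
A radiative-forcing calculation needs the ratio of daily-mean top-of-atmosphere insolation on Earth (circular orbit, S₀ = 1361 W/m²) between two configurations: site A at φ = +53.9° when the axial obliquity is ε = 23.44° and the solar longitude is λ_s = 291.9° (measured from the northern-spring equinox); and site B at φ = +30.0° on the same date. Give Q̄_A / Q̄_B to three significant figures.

Q̄_A / Q̄_B ≈ 0.303

— Configuration A (φ=+53.9°):
Solar declination: sin δ = sin ε · sin λ_s = sin 23.44° × sin 291.9° = -0.36908, so δ = -21.659°.
cos H₀ = −tan(+53.9°) tan(-21.659°) = 0.5446, H₀ = 0.9949 rad.
Bracket: H₀ sin φ sin δ + cos φ cos δ sin H₀ = 0.9949×0.80799×-0.36908 + 0.58920×0.92940×0.83870 = -0.296692 + 0.459274 = 0.162582.
Q̄ = (S₀/π) × [bracket] = (1361/π) × 0.162582 = 70.434 W/m².
— Configuration B (φ=+30.0°):
cos H₀ = −tan(+30.0°) tan(-21.659°) = 0.2293, H₀ = 1.3395 rad.
Bracket: H₀ sin φ sin δ + cos φ cos δ sin H₀ = 1.3395×0.50000×-0.36908 + 0.86603×0.92940×0.97336 = -0.247191 + 0.783446 = 0.536255.
Q̄ = (S₀/π) × [bracket] = (1361/π) × 0.536255 = 232.32 W/m².
Ratio Q̄_A / Q̄_B = 70.434 / 232.32 = 0.3032.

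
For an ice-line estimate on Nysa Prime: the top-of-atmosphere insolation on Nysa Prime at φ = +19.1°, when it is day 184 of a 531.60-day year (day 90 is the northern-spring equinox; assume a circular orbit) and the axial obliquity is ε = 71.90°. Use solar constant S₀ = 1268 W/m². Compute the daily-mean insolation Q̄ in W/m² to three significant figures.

Q̄ ≈ 409 W/m²

Solar longitude: λ_s = 360° × (184 − 90)/531.60 = 63.657°.
sin δ = sin 71.90° × sin 63.657° = 0.85181, so δ = +58.409°.
cos H₀ = −tan(+19.1°) tan(+58.409°) = -0.5631, H₀ = 2.1689 rad.
Bracket: H₀ sin φ sin δ + cos φ cos δ sin H₀ = 2.1689×0.32722×0.85181 + 0.94495×0.52386×0.82641 = 0.604536 + 0.409091 = 1.013627.
Q̄ = (S₀/π) × [bracket] = (1268/π) × 1.013627 = 409.1 W/m².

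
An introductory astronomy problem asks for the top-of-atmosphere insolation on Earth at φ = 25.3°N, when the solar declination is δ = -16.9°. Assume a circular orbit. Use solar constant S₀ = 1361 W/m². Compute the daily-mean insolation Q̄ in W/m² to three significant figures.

cos H₀ = −tan(+25.3°) tan(-16.900°) = 0.1436, H₀ = 1.4267 rad.
Bracket: H₀ sin φ sin δ + cos φ cos δ sin H₀ = 1.4267×0.42736×-0.29070 + 0.90408×0.95681×0.98963 = -0.177244 + 0.856062 = 0.678818.
Q̄ = (S₀/π) × [bracket] = (1361/π) × 0.678818 = 294.1 W/m².

Q̄ ≈ 294 W/m²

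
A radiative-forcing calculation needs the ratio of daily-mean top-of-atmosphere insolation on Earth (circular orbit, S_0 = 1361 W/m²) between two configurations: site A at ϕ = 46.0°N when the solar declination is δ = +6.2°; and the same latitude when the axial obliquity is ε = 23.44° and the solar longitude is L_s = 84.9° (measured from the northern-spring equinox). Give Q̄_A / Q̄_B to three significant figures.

Q̄_A / Q̄_B ≈ 0.710

— Configuration A (ϕ=+46.0°):
cos h₀ = −tan(+46.0°) tan(+6.200°) = -0.1125, h₀ = 1.6835 rad.
Bracket: h₀ sin ϕ sin δ + cos ϕ cos δ sin h₀ = 1.6835×0.71934×0.10800 + 0.69466×0.99415×0.99365 = 0.130789 + 0.686211 = 0.817000.
Q̄ = (S_0/π) × [bracket] = (1361/π) × 0.817000 = 353.94 W/m².
— Configuration B (ϕ=+46.0°):
Solar declination: sin δ = sin ε · sin L_s = sin 23.44° × sin 84.9° = 0.39621, so δ = +23.342°.
cos h₀ = −tan(+46.0°) tan(+23.342°) = -0.4469, h₀ = 2.0341 rad.
Bracket: h₀ sin ϕ sin δ + cos ϕ cos δ sin h₀ = 2.0341×0.71934×0.39621 + 0.69466×0.91816×0.89460 = 0.579738 + 0.570584 = 1.150322.
Q̄ = (S_0/π) × [bracket] = (1361/π) × 1.150322 = 498.34 W/m².
Ratio Q̄_A / Q̄_B = 353.94 / 498.34 = 0.7102.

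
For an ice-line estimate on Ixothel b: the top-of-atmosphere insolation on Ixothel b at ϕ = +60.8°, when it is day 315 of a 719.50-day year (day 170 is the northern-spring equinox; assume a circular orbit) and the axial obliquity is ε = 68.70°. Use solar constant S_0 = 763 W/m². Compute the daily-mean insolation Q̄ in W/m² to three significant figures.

Solar longitude: L_s = 360° × (315 − 170)/719.50 = 72.550°.
sin δ = sin 68.70° × sin 72.550° = 0.88882, so δ = +62.725°.
cos h₀ = −tan(+60.8°) tan(+62.725°) = -3.4704 ≤ −1 ⇒ polar day, h₀ = π.
Bracket: h₀ sin ϕ sin δ + cos ϕ cos δ sin h₀ = 3.1416×0.87292×0.88882 + 0.48786×0.45826×0.00000 = 2.437469 + 0.000000 = 2.437469.
Q̄ = (S_0/π) × [bracket] = (763/π) × 2.437469 = 592.0 W/m².

Q̄ ≈ 592 W/m²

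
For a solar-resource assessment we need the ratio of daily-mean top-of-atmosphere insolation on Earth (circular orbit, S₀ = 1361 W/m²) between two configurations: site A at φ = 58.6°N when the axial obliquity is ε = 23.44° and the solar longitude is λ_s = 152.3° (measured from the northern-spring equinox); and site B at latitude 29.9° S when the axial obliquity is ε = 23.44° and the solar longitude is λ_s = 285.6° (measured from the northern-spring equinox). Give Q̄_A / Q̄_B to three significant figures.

— Configuration A (φ=+58.6°):
Solar declination: sin δ = sin ε · sin λ_s = sin 23.44° × sin 152.3° = 0.18491, so δ = +10.656°.
cos H₀ = −tan(+58.6°) tan(+10.656°) = -0.3082, H₀ = 1.8841 rad.
Bracket: H₀ sin φ sin δ + cos φ cos δ sin H₀ = 1.8841×0.85355×0.18491 + 0.52101×0.98276×0.95131 = 0.297367 + 0.487097 = 0.784464.
Q̄ = (S₀/π) × [bracket] = (1361/π) × 0.784464 = 339.85 W/m².
— Configuration B (φ=-29.9°):
Solar declination: sin δ = sin ε · sin λ_s = sin 23.44° × sin 285.6° = -0.38313, so δ = -22.528°.
cos H₀ = −tan(-29.9°) tan(-22.528°) = -0.2385, H₀ = 1.8116 rad.
Bracket: H₀ sin φ sin δ + cos φ cos δ sin H₀ = 1.8116×-0.49849×-0.38313 + 0.86690×0.92369×0.97114 = 0.345991 + 0.777637 = 1.123628.
Q̄ = (S₀/π) × [bracket] = (1361/π) × 1.123628 = 486.78 W/m².
Ratio Q̄_A / Q̄_B = 339.85 / 486.78 = 0.6982.

Q̄_A / Q̄_B ≈ 0.698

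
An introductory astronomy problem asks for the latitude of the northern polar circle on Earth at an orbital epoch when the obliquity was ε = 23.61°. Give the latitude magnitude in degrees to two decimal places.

The polar circle is the lowest latitude that experiences at least one full rotation of continuous daylight at the northern-summer solstice; it lies at |ϕ| = 90° − ε = 90° − 23.61° = 66.39°.

66.39°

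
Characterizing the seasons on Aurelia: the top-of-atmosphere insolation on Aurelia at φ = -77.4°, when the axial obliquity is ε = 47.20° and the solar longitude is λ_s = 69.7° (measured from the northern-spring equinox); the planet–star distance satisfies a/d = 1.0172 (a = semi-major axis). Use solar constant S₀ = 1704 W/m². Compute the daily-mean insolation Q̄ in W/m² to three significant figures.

Solar declination: sin δ = sin ε · sin λ_s = sin 47.20° × sin 69.7° = 0.68816, so δ = +43.484°.
cos H₀ = −tan(-77.4°) tan(+43.484°) = 4.2431 ≥ 1 ⇒ polar night, H₀ = 0 and Q̄ = 0.
Inverse-square distance factor (a/d)² = 1.0172² = 1.034696.

Q̄ ≈ 0.00 W/m²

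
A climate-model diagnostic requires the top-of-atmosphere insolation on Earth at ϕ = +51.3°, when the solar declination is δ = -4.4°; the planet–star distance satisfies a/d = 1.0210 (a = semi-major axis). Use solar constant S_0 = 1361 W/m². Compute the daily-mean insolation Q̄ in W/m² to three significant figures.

cos h₀ = −tan(+51.3°) tan(-4.400°) = 0.0960, h₀ = 1.4746 rad.
Bracket: h₀ sin ϕ sin δ + cos ϕ cos δ sin h₀ = 1.4746×0.78043×-0.07672 + 0.62524×0.99705×0.99538 = -0.088291 + 0.620515 = 0.532224.
Inverse-square distance factor (a/d)² = 1.0210² = 1.042441.
Q̄ = (S_0/π) × 1.042441 × [bracket] = (1361/π) × 1.042441 × 0.532224 = 240.4 W/m².

Q̄ ≈ 240 W/m²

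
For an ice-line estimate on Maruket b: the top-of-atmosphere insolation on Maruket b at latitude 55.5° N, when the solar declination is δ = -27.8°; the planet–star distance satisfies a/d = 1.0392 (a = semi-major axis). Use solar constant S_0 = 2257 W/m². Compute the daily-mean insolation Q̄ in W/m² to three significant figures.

Q̄ ≈ 41.7 W/m²

cos h₀ = −tan(+55.5°) tan(-27.800°) = 0.7671, h₀ = 0.6964 rad.
Bracket: h₀ sin ϕ sin δ + cos ϕ cos δ sin h₀ = 0.6964×0.82413×-0.46639 + 0.56641×0.88458×0.64148 = -0.267672 + 0.321404 = 0.053732.
Inverse-square distance factor (a/d)² = 1.0392² = 1.079937.
Q̄ = (S_0/π) × 1.079937 × [bracket] = (2257/π) × 1.079937 × 0.053732 = 41.69 W/m².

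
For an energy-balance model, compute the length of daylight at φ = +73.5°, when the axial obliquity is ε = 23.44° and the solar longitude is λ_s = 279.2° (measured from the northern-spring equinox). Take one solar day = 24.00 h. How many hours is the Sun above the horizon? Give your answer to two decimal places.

Solar declination: sin δ = sin ε · sin λ_s = sin 23.44° × sin 279.2° = -0.39267, so δ = -23.121°.
cos H₀ = −tan φ · tan δ = 1.4414 ≥ 1, so the Sun never rises (polar night) and H₀ = 0.
Daylight = 2H₀/(2π) × 24.00 h = (0.0000/π) × 24.00 = 0.00 h.

0.00 h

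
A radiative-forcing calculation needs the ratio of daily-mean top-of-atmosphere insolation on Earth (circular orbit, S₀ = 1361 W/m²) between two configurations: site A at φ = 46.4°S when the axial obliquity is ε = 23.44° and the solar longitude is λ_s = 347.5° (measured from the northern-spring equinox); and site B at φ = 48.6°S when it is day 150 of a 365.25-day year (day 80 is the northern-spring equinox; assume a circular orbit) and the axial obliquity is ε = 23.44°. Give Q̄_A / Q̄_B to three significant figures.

— Configuration A (φ=-46.4°):
Solar declination: sin δ = sin ε · sin λ_s = sin 23.44° × sin 347.5° = -0.08610, so δ = -4.939°.
cos H₀ = −tan(-46.4°) tan(-4.939°) = -0.0907, H₀ = 1.6617 rad.
Bracket: H₀ sin φ sin δ + cos φ cos δ sin H₀ = 1.6617×-0.72417×-0.08610 + 0.68962×0.99629×0.99587 = 0.103609 + 0.684224 = 0.787833.
Q̄ = (S₀/π) × [bracket] = (1361/π) × 0.787833 = 341.30 W/m².
— Configuration B (φ=-48.6°):
Solar longitude: λ_s = 360° × (150 − 80)/365.25 = 68.994°.
sin δ = sin 23.44° × sin 68.994° = 0.37135, so δ = +21.799°.
cos H₀ = −tan(-48.6°) tan(+21.799°) = 0.4537, H₀ = 1.0999 rad.
Bracket: H₀ sin φ sin δ + cos φ cos δ sin H₀ = 1.0999×-0.75011×0.37135 + 0.66131×0.92849×0.89118 = -0.306381 + 0.547202 = 0.240821.
Q̄ = (S₀/π) × [bracket] = (1361/π) × 0.240821 = 104.33 W/m².
Ratio Q̄_A / Q̄_B = 341.30 / 104.33 = 3.271.

Q̄_A / Q̄_B ≈ 3.27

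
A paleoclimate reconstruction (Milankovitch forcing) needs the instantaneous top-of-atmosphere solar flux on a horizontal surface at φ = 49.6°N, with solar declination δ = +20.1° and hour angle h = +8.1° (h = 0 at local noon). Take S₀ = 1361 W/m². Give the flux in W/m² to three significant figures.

cos θ_z = sin φ sin δ + cos φ cos δ cos h = 0.261710 + 0.602574 = 0.864284.
Flux = S₀ · cos θ_z = 1361 × 0.864284 = 1176 W/m².

1.18e+03 W/m²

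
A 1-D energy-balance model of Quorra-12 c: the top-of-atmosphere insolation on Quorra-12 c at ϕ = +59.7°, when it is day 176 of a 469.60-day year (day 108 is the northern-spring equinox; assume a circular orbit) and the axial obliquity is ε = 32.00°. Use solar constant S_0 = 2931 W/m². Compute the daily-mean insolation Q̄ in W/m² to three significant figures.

Solar longitude: L_s = 360° × (176 − 108)/469.60 = 52.129°.
sin δ = sin 32.00° × sin 52.129° = 0.41832, so δ = +24.728°.
cos h₀ = −tan(+59.7°) tan(+24.728°) = -0.7881, h₀ = 2.4786 rad.
Bracket: h₀ sin ϕ sin δ + cos ϕ cos δ sin h₀ = 2.4786×0.86340×0.41832 + 0.50453×0.90830×0.61550 = 0.895215 + 0.282062 = 1.177277.
Q̄ = (S_0/π) × [bracket] = (2931/π) × 1.177277 = 1098 W/m².

Q̄ ≈ 1.10e+03 W/m²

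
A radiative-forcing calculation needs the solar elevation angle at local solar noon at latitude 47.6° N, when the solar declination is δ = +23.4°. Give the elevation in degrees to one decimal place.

At local noon the hour angle is zero, so the zenith angle equals |φ − δ| = |+47.6° − (+23.400°)| = 24.200°.
Elevation = 90° − 24.200° = 65.8°.

65.8°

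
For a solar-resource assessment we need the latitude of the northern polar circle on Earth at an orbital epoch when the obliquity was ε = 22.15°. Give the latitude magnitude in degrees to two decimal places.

The polar circle is the lowest latitude that experiences at least one full rotation of continuous daylight at the northern-summer solstice; it lies at |φ| = 90° − ε = 90° − 22.15° = 67.85°.

67.85°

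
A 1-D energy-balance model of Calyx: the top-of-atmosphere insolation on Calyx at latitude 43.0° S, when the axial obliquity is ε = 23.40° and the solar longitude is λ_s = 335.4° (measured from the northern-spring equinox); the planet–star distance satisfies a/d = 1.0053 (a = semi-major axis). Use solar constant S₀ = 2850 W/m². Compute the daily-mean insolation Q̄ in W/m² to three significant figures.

Solar declination: sin δ = sin ε · sin λ_s = sin 23.40° × sin 335.4° = -0.16533, so δ = -9.516°.
cos H₀ = −tan(-43.0°) tan(-9.516°) = -0.1563, H₀ = 1.7278 rad.
Bracket: H₀ sin φ sin δ + cos φ cos δ sin H₀ = 1.7278×-0.68200×-0.16533 + 0.73135×0.98624×0.98771 = 0.194818 + 0.712422 = 0.907240.
Inverse-square distance factor (a/d)² = 1.0053² = 1.010628.
Q̄ = (S₀/π) × 1.010628 × [bracket] = (2850/π) × 1.010628 × 0.907240 = 831.8 W/m².

Q̄ ≈ 832 W/m²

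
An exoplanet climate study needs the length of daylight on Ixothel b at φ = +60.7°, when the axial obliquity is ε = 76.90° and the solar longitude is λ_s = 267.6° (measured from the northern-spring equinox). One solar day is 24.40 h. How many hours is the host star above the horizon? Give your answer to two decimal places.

0.00 h

Solar declination: sin δ = sin ε · sin λ_s = sin 76.90° × sin 267.6° = -0.97312, so δ = -76.686°.
cos H₀ = −tan φ · tan δ = 7.5299 ≥ 1, so the host star never rises (polar night) and H₀ = 0.
Daylight = 2H₀/(2π) × 24.40 h = (0.0000/π) × 24.40 = 0.00 h.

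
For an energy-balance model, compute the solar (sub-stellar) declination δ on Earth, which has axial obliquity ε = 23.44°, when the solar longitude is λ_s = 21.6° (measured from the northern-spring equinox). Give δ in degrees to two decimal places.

δ = +8.42°

sin δ = sin ε · sin λ_s = sin 23.44° × sin 21.6° = 0.146436.
δ = arcsin(0.146436) = +8.42°.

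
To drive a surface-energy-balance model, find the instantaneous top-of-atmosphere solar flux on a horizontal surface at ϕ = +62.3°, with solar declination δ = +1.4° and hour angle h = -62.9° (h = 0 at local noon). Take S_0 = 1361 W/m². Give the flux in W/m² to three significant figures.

cos θ_z = sin ϕ sin δ + cos ϕ cos δ cos h = 0.021632 + 0.211693 = 0.233325.
Flux = S_0 · cos θ_z = 1361 × 0.233325 = 317.6 W/m².

318 W/m²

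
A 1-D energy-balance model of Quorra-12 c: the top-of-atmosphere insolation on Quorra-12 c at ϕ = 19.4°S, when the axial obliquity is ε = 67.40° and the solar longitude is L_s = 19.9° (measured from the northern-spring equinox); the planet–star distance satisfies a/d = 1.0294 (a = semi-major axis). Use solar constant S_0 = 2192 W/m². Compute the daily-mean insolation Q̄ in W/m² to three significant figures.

Solar declination: sin δ = sin ε · sin L_s = sin 67.40° × sin 19.9° = 0.31424, so δ = +18.315°.
cos h₀ = −tan(-19.4°) tan(+18.315°) = 0.1166, h₀ = 1.4540 rad.
Bracket: h₀ sin ϕ sin δ + cos ϕ cos δ sin h₀ = 1.4540×-0.33216×0.31424 + 0.94322×0.94934×0.99318 = -0.151766 + 0.889330 = 0.737564.
Inverse-square distance factor (a/d)² = 1.0294² = 1.059664.
Q̄ = (S_0/π) × 1.059664 × [bracket] = (2192/π) × 1.059664 × 0.737564 = 545.3 W/m².

Q̄ ≈ 545 W/m²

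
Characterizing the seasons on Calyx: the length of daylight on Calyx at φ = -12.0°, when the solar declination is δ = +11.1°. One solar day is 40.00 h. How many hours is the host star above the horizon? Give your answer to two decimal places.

cos H₀ = −tan φ · tan δ = −tan(-12.0°) × tan(+11.100°) = 0.0417, so H₀ = 1.5291 rad = 87.61°.
Daylight = 2H₀/(2π) × 40.00 h = (1.5291/π) × 40.00 = 19.47 h.

19.47 h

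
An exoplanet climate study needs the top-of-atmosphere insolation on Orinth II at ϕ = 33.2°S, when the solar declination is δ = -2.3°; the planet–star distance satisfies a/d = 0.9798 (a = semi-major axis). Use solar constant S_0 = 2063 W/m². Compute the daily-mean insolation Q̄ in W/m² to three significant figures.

Q̄ ≈ 549 W/m²

cos h₀ = −tan(-33.2°) tan(-2.300°) = -0.0263, h₀ = 1.5971 rad.
Bracket: h₀ sin ϕ sin δ + cos ϕ cos δ sin h₀ = 1.5971×-0.54756×-0.04013 + 0.83676×0.99919×0.99965 = 0.035094 + 0.835790 = 0.870884.
Inverse-square distance factor (a/d)² = 0.9798² = 0.960008.
Q̄ = (S_0/π) × 0.960008 × [bracket] = (2063/π) × 0.960008 × 0.870884 = 549.0 W/m².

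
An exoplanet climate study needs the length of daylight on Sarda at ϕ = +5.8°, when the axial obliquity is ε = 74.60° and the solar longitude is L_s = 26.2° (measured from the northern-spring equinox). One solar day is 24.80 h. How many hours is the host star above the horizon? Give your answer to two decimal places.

Solar declination: sin δ = sin ε · sin L_s = sin 74.60° × sin 26.2° = 0.42565, so δ = +25.192°.
cos h₀ = −tan ϕ · tan δ = −tan(+5.8°) × tan(+25.192°) = -0.0478, so h₀ = 1.6186 rad = 92.74°.
Daylight = 2h₀/(2π) × 24.80 h = (1.6186/π) × 24.80 = 12.78 h.

12.78 h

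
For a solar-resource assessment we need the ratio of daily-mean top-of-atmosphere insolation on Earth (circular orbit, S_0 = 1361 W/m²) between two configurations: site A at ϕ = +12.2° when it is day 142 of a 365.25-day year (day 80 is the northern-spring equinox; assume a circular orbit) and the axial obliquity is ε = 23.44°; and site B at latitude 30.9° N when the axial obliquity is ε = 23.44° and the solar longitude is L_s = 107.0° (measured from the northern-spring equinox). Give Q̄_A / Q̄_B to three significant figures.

Q̄_A / Q̄_B ≈ 0.920

— Configuration A (ϕ=+12.2°):
Solar longitude: L_s = 360° × (142 − 80)/365.25 = 61.109°.
sin δ = sin 23.44° × sin 61.109° = 0.34828, so δ = +20.382°.
cos h₀ = −tan(+12.2°) tan(+20.382°) = -0.0803, h₀ = 1.6512 rad.
Bracket: h₀ sin ϕ sin δ + cos ϕ cos δ sin h₀ = 1.6512×0.21132×0.34828 + 0.97742×0.93739×0.99677 = 0.121526 + 0.913264 = 1.034790.
Q̄ = (S_0/π) × [bracket] = (1361/π) × 1.034790 = 448.29 W/m².
— Configuration B (ϕ=+30.9°):
Solar declination: sin δ = sin ε · sin L_s = sin 23.44° × sin 107.0° = 0.38041, so δ = +22.359°.
cos h₀ = −tan(+30.9°) tan(+22.359°) = -0.2462, h₀ = 1.8195 rad.
Bracket: h₀ sin ϕ sin δ + cos ϕ cos δ sin h₀ = 1.8195×0.51354×0.38041 + 0.85806×0.92482×0.96922 = 0.355450 + 0.769126 = 1.124576.
Q̄ = (S_0/π) × [bracket] = (1361/π) × 1.124576 = 487.19 W/m².
Ratio Q̄_A / Q̄_B = 448.29 / 487.19 = 0.9202.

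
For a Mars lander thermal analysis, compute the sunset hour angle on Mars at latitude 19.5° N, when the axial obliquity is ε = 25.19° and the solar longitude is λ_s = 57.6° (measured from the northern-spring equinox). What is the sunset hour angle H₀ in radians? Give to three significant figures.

Solar declination: sin δ = sin ε · sin λ_s = sin 25.19° × sin 57.6° = 0.35936, so δ = +21.061°.
cos H₀ = −tan φ · tan δ = −tan(+19.5°) × tan(+21.061°) = -0.1364, so H₀ = 1.7076 rad = 97.84°.

H₀ = 1.71 rad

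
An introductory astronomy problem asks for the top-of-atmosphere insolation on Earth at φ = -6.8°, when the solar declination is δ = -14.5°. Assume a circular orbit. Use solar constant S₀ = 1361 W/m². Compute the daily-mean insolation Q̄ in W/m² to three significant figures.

Q̄ ≈ 437 W/m²

cos H₀ = −tan(-6.8°) tan(-14.500°) = -0.0308, H₀ = 1.6016 rad.
Bracket: H₀ sin φ sin δ + cos φ cos δ sin H₀ = 1.6016×-0.11840×-0.25038 + 0.99297×0.96815×0.99952 = 0.047479 + 0.960882 = 1.008361.
Q̄ = (S₀/π) × [bracket] = (1361/π) × 1.008361 = 436.8 W/m².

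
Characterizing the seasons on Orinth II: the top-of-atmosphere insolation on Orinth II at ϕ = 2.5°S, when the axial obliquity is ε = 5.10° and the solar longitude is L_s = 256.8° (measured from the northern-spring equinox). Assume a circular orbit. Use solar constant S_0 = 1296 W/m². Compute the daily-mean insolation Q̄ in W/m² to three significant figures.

Q̄ ≈ 413 W/m²

Solar declination: sin δ = sin ε · sin L_s = sin 5.10° × sin 256.8° = -0.08655, so δ = -4.965°.
cos h₀ = −tan(-2.5°) tan(-4.965°) = -0.0038, h₀ = 1.5746 rad.
Bracket: h₀ sin ϕ sin δ + cos ϕ cos δ sin h₀ = 1.5746×-0.04362×-0.08655 + 0.99905×0.99625×0.99999 = 0.005945 + 0.995294 = 1.001239.
Q̄ = (S_0/π) × [bracket] = (1296/π) × 1.001239 = 413.0 W/m².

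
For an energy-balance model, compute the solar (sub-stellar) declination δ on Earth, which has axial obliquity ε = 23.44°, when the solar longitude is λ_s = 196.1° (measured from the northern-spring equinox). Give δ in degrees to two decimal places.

sin δ = sin ε · sin λ_s = sin 23.44° × sin 196.1° = -0.110313.
δ = arcsin(-0.110313) = -6.33°.

δ = -6.33°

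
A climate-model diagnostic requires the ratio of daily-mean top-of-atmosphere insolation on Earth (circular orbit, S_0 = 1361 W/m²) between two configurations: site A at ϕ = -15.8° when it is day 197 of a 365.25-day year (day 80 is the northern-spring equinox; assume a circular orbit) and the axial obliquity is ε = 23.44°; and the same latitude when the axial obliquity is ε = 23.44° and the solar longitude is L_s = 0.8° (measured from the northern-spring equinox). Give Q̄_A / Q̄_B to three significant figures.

Q̄_A / Q̄_B ≈ 0.781

— Configuration A (ϕ=-15.8°):
Solar longitude: L_s = 360° × (197 − 80)/365.25 = 115.318°.
sin δ = sin 23.44° × sin 115.318° = 0.35958, so δ = +21.074°.
cos h₀ = −tan(-15.8°) tan(+21.074°) = 0.1090, h₀ = 1.4615 rad.
Bracket: h₀ sin ϕ sin δ + cos ϕ cos δ sin h₀ = 1.4615×-0.27228×0.35958 + 0.96222×0.93311×0.99404 = -0.143090 + 0.892506 = 0.749416.
Q̄ = (S_0/π) × [bracket] = (1361/π) × 0.749416 = 324.66 W/m².
— Configuration B (ϕ=-15.8°):
Solar declination: sin δ = sin ε · sin L_s = sin 23.44° × sin 0.8° = 0.00555, so δ = +0.318°.
cos h₀ = −tan(-15.8°) tan(+0.318°) = 0.0016, h₀ = 1.5692 rad.
Bracket: h₀ sin ϕ sin δ + cos ϕ cos δ sin h₀ = 1.5692×-0.27228×0.00555 + 0.96222×0.99998×1.00000 = -0.002371 + 0.962201 = 0.959830.
Q̄ = (S_0/π) × [bracket] = (1361/π) × 0.959830 = 415.82 W/m².
Ratio Q̄_A / Q̄_B = 324.66 / 415.82 = 0.7808.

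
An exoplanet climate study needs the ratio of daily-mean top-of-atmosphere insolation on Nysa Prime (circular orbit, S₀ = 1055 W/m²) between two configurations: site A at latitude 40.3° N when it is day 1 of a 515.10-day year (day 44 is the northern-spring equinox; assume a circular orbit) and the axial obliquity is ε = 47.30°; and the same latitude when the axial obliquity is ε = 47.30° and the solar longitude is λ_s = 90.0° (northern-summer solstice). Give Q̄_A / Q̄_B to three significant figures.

— Configuration A (φ=+40.3°):
Solar longitude: λ_s = 360° × (1 − 44)/515.10 = -30.052°, i.e. -30.052° + 360° = 329.948°.
sin δ = sin 47.30° × sin 329.948° = -0.36804, so δ = -21.595°.
cos H₀ = −tan(+40.3°) tan(-21.595°) = 0.3357, H₀ = 1.2285 rad.
Bracket: H₀ sin φ sin δ + cos φ cos δ sin H₀ = 1.2285×0.64679×-0.36804 + 0.76267×0.92981×0.94198 = -0.292438 + 0.667994 = 0.375556.
Q̄ = (S₀/π) × [bracket] = (1055/π) × 0.375556 = 126.12 W/m².
— Configuration B (φ=+40.3°):
Solar declination: sin δ = sin ε · sin λ_s = sin 47.30° × sin 90.0° = 0.73491, so δ = +47.300°.
cos H₀ = −tan(+40.3°) tan(+47.300°) = -0.9190, H₀ = 2.7364 rad.
Bracket: H₀ sin φ sin δ + cos φ cos δ sin H₀ = 2.7364×0.64679×0.73491 + 0.76267×0.67816×0.39417 = 1.300700 + 0.203870 = 1.504570.
Q̄ = (S₀/π) × [bracket] = (1055/π) × 1.504570 = 505.26 W/m².
Ratio Q̄_A / Q̄_B = 126.12 / 505.26 = 0.2496.

Q̄_A / Q̄_B ≈ 0.250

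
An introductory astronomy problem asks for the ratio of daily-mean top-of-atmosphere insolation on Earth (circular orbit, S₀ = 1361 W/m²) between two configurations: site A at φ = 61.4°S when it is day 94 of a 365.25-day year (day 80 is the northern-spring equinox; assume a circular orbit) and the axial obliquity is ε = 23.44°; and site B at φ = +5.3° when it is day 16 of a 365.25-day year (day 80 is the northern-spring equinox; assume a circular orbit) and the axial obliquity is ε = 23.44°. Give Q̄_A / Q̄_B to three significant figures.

— Configuration A (φ=-61.4°):
Solar longitude: λ_s = 360° × (94 − 80)/365.25 = 13.799°.
sin δ = sin 23.44° × sin 13.799° = 0.09488, so δ = +5.444°.
cos H₀ = −tan(-61.4°) tan(+5.444°) = 0.1748, H₀ = 1.3951 rad.
Bracket: H₀ sin φ sin δ + cos φ cos δ sin H₀ = 1.3951×-0.87798×0.09488 + 0.47869×0.99549×0.98460 = -0.116216 + 0.469193 = 0.352977.
Q̄ = (S₀/π) × [bracket] = (1361/π) × 0.352977 = 152.92 W/m².
— Configuration B (φ=+5.3°):
Solar longitude: λ_s = 360° × (16 − 80)/365.25 = -63.080°, i.e. -63.080° + 360° = 296.920°.
sin δ = sin 23.44° × sin 296.920° = -0.35468, so δ = -20.774°.
cos H₀ = −tan(+5.3°) tan(-20.774°) = 0.0352, H₀ = 1.5356 rad.
Bracket: H₀ sin φ sin δ + cos φ cos δ sin H₀ = 1.5356×0.09237×-0.35468 + 0.99572×0.93499×0.99938 = -0.050309 + 0.930411 = 0.880102.
Q̄ = (S₀/π) × [bracket] = (1361/π) × 0.880102 = 381.28 W/m².
Ratio Q̄_A / Q̄_B = 152.92 / 381.28 = 0.4011.

Q̄_A / Q̄_B ≈ 0.401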